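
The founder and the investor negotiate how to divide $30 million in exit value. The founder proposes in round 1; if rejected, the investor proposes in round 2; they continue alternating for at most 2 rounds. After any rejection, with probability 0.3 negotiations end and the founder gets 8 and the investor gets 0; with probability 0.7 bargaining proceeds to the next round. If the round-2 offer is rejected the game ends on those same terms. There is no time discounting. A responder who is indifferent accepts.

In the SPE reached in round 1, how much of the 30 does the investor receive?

15.4

By backward induction:
Round 2 (the investor proposes): the founder gets 8 if talks fail, so the investor offers 8 and keeps 22.
Round 1 (the founder proposes): rejecting gives the investor an expected 0.7 × 22 = 15.4, so the founder offers 15.4, keeping 14.6.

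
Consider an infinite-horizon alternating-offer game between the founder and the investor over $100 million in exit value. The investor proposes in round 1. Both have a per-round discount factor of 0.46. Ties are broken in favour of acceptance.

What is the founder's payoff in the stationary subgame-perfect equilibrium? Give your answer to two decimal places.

Let x be the investor's share when the investor proposes and y be the founder's share when the founder proposes.
The founder accepts iff offered ≥ 0.46·y, so x = 100 − 0.46y. Symmetrically y = 100 − 0.46x.
Substituting: x = 100 − 0.46(100 − 0.46x), giving x(1 − 0.46·0.46) = 100(1 − 0.46).
So x = 100 × 0.54 / 0.7884 ≈ 68.4932, and the founder receives 100 − x ≈ 31.5068.

31.51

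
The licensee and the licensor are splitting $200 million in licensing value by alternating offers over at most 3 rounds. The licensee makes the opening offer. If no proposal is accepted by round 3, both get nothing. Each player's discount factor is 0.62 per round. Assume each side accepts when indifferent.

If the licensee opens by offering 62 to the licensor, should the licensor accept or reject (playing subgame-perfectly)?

Accept

Round 3 (the licensee proposes): rejection yields 0 for the licensor; the licensee offers 0 and keeps 200.
Round 2 (the licensor proposes): the licensee can get 200 next round, worth 0.62 × 200 = 124 now. The licensor offers 124 and keeps 200 − 124 = 76.
So by rejecting in round 1, the licensor gets 76 next round, worth 0.62 × 76 = 47.12 now.
Offer 62 ≥ 47.12, so the licensor accepts.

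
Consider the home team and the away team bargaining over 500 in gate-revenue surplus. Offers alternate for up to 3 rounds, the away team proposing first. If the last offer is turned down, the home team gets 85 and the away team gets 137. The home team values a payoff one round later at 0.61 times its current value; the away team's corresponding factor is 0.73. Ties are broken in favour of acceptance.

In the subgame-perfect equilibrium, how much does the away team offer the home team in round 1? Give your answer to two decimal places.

Work backward from the last round.
Round 3 (the away team proposes): the home team gets 85 if talks fail, so the away team offers 85 and keeps 415.
Round 2 (the home team proposes): the away team can get 415 next round, worth 0.73 × 415 = 302.95 now, so the home team offers 302.95, keeping 197.05.
Round 1 (the away team proposes): the home team can get 197.05 next round, worth 0.61 × 197.05 = 120.2005 now, so the away team offers 120.2005, keeping 379.7995.

120.20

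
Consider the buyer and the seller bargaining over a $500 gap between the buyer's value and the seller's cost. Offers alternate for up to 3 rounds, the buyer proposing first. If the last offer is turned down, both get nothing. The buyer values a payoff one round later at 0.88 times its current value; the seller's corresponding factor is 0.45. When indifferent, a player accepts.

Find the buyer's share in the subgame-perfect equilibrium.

473

Work backward from the last round.
Round 3 (the buyer proposes): rejection yields 0 for the seller; the buyer offers 0 and keeps 500.
Round 2 (the seller proposes): the buyer can get 500 next round, worth 0.88 × 500 = 440 now; the seller offers that and keeps 60.
Round 1 (the buyer proposes): the seller can get 60 next round, worth 0.45 × 60 = 27 now. The buyer offers 27 and keeps 500 − 27 = 473.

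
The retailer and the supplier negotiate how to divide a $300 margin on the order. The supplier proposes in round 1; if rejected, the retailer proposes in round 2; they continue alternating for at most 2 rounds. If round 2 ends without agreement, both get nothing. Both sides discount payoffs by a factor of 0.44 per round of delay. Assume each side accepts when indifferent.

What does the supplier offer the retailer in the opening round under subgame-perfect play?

132

Round 2 (the retailer proposes): rejection yields 0 for the supplier; the retailer offers 0 and keeps 300.
Round 1 (the supplier proposes): the retailer can get 300 next round, worth 0.44 × 300 = 132 now. The supplier offers 132 and keeps 300 − 132 = 168.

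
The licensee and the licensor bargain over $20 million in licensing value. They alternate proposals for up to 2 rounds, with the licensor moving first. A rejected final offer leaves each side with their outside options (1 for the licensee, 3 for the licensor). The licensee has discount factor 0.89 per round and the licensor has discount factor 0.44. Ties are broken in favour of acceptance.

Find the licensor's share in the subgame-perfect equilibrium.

Solve by backward induction from round 2.
Round 2 (the licensee proposes): the licensor gets 3 if talks fail, so the licensee offers 3 and keeps 17.
Round 1 (the licensor proposes): the licensee can get 17 next round, worth 0.89 × 17 = 15.13 now. The licensor offers 15.13 and keeps 20 − 15.13 = 4.87.

4.87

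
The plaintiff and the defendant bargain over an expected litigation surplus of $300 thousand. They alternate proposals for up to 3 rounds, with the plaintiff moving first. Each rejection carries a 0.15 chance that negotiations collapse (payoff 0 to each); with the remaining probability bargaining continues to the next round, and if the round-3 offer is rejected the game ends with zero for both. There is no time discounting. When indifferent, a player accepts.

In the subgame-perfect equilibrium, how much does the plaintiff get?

Round 3 (the plaintiff proposes): rejection yields 0 for the defendant; the plaintiff offers 0 and keeps 300.
Round 2 (the defendant proposes): rejecting gives the plaintiff an expected 0.85 × 300 = 255. The defendant offers 255 and keeps 300 − 255 = 45.
Round 1 (the plaintiff proposes): rejecting gives the defendant an expected 0.85 × 45 = 38.25; the plaintiff offers that and keeps 261.75.

261.75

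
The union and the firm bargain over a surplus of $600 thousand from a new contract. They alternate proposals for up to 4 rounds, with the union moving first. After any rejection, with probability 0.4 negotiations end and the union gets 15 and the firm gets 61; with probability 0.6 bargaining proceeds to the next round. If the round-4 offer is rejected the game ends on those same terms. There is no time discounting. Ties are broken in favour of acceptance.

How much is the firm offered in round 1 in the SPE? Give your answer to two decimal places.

Round 4 (the firm proposes): the union gets 15 if talks fail, so the firm offers 15 and keeps 585.
Round 3 (the union proposes): rejecting gives the firm an expected 0.6 × 585 + 0.4 × 61 = 375.4. The union offers 375.4 and keeps 600 − 375.4 = 224.6.
Round 2 (the firm proposes): rejecting gives the union an expected 0.6 × 224.6 + 0.4 × 15 = 140.76; the firm offers that and keeps 459.24.
Round 1 (the union proposes): rejecting gives the firm an expected 0.6 × 459.24 + 0.4 × 61 = 299.944; the union offers that and keeps 300.056.

299.94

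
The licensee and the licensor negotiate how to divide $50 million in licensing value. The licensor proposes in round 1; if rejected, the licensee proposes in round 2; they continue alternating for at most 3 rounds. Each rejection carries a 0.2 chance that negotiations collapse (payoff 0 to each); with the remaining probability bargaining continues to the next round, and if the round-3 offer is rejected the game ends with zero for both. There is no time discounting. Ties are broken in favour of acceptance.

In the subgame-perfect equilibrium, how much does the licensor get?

Round 3 (the licensor proposes): the licensee will accept anything ≥ 0, so the licensor offers 0 and keeps 50.
Round 2 (the licensee proposes): rejecting gives the licensor an expected 0.8 × 50 = 40; the licensee offers that and keeps 10.
Round 1 (the licensor proposes): rejecting gives the licensee an expected 0.8 × 10 = 8, so the licensor offers 8, keeping 42.

42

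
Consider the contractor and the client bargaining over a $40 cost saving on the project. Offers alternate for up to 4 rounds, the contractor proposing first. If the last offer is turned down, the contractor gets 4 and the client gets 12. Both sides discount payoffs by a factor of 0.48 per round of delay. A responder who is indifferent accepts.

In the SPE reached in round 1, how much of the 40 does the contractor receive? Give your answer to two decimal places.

26.03

Work backward from the last round.
Round 4 (the client proposes): the contractor gets 4 if talks fail, so the client offers 4 and keeps 36.
Round 3 (the contractor proposes): the client can get 36 next round, worth 0.48 × 36 = 17.28 now; the contractor offers that and keeps 22.72.
Round 2 (the client proposes): the contractor can get 22.72 next round, worth 0.48 × 22.72 = 10.9056 now. The client offers 10.9056 and keeps 40 − 10.9056 = 29.0944.
Round 1 (the contractor proposes): the client can get 29.0944 next round, worth 0.48 × 29.0944 = 13.965312 now, so the contractor offers 13.965312, keeping 26.034688.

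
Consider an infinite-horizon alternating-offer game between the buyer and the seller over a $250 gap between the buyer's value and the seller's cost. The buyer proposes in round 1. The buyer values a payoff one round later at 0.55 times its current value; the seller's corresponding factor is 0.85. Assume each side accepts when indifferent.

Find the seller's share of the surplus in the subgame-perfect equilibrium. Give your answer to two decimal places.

Let x be the buyer's share when the buyer proposes and y be the seller's share when the seller proposes.
The seller accepts iff offered ≥ 0.85·y, so x = 250 − 0.85y. Symmetrically y = 250 − 0.55x.
Substituting: x = 250 − 0.85(250 − 0.55x), giving x(1 − 0.55·0.85) = 250(1 − 0.85).
So x = 250 × 0.15 / 0.5325 ≈ 70.4225, and the seller receives 250 − x ≈ 179.5775.

179.58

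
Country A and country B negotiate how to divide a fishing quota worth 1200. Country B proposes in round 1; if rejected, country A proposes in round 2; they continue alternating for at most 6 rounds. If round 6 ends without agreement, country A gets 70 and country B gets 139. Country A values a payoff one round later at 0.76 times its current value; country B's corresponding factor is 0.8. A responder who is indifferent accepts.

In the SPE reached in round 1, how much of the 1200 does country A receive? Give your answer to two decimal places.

591.38

Work backward from the last round.
Round 6 (country A proposes): country B gets 139 if talks fail, so country A offers 139 and keeps 1061.
Round 5 (country B proposes): country A can get 1061 next round, worth 0.76 × 1061 = 806.36 now; country B offers that and keeps 393.64.
Round 4 (country A proposes): country B can get 393.64 next round, worth 0.8 × 393.64 = 314.912 now. Country A offers 314.912 and keeps 1200 − 314.912 = 885.088.
Round 3 (country B proposes): country A can get 885.088 next round, worth 0.76 × 885.088 = 672.66688 now. Country B offers 672.66688 and keeps 1200 − 672.66688 = 527.33312.
Round 2 (country A proposes): country B can get 527.33312 next round, worth 0.8 × 527.33312 = 421.866496 now; country A offers that and keeps 778.133504.
Round 1 (country B proposes): country A can get 778.133504 next round, worth 0.76 × 778.133504 = 591.38146304 now; country B offers that and keeps 608.61853696.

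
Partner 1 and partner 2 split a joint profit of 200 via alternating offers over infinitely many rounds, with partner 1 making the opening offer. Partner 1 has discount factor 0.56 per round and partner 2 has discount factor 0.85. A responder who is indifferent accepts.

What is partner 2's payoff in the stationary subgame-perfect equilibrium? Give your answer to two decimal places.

When partner 1 proposes, partner 2 accepts any offer worth at least 0.85 times what partner 2 would get by proposing next round; and vice versa.
This gives x = 200 − 0.85y and y = 200 − 0.56x, where x and y are each side's share when it proposes.
Hence (1 − 0.85·0.56)x = 200(1 − 0.85), i.e. 0.524·x = 30.
x ≈ 57.2519; partner 2's share is 200 − x ≈ 142.7481.

142.75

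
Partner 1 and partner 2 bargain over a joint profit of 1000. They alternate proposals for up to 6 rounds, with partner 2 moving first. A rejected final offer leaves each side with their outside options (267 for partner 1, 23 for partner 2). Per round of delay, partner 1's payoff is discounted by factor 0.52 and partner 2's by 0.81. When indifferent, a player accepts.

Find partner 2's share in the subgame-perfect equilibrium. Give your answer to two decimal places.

769.45

Round 6 (partner 1 proposes): partner 2 gets 23 if talks fail, so partner 1 offers 23 and keeps 977.
Round 5 (partner 2 proposes): partner 1 can get 977 next round, worth 0.52 × 977 = 508.04 now, so partner 2 offers 508.04, keeping 491.96.
Round 4 (partner 1 proposes): partner 2 can get 491.96 next round, worth 0.81 × 491.96 = 398.4876 now; partner 1 offers that and keeps 601.5124.
Round 3 (partner 2 proposes): partner 1 can get 601.5124 next round, worth 0.52 × 601.5124 = 312.786448 now; partner 2 offers that and keeps 687.213552.
Round 2 (partner 1 proposes): partner 2 can get 687.213552 next round, worth 0.81 × 687.213552 = 556.64297712 now, so partner 1 offers 556.64297712, keeping 443.35702288.
Round 1 (partner 2 proposes): partner 1 can get 443.35702288 next round, worth 0.52 × 443.35702288 = 230.5456518976 now. Partner 2 offers 230.5456518976 and keeps 1000 − 230.5456518976 = 769.4543481024.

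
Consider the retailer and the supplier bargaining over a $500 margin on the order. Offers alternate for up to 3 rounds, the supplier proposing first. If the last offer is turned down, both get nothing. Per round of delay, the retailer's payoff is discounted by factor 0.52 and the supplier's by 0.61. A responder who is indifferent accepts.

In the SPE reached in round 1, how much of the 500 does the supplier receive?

By backward induction:
Round 3 (the supplier proposes): the retailer will accept anything ≥ 0, so the supplier offers 0 and keeps 500.
Round 2 (the retailer proposes): the supplier can get 500 next round, worth 0.61 × 500 = 305 now. The retailer offers 305 and keeps 500 − 305 = 195.
Round 1 (the supplier proposes): the retailer can get 195 next round, worth 0.52 × 195 = 101.4 now, so the supplier offers 101.4, keeping 398.6.

398.6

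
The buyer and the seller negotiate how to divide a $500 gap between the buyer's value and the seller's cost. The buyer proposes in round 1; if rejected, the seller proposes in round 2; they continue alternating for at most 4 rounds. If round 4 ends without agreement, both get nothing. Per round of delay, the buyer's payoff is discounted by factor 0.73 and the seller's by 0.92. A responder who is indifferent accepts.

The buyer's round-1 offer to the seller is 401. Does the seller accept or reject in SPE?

Round 4 (the seller proposes): the buyer will accept anything ≥ 0, so the seller offers 0 and keeps 500.
Round 3 (the buyer proposes): the seller can get 500 next round, worth 0.92 × 500 = 460 now; the buyer offers that and keeps 40.
Round 2 (the seller proposes): the buyer can get 40 next round, worth 0.73 × 40 = 29.2 now. The seller offers 29.2 and keeps 500 − 29.2 = 470.8.
So by rejecting in round 1, the seller gets 470.8 next round, worth 0.92 × 470.8 = 433.136 now.
Offer 401 < 433.136, so the seller rejects.

Reject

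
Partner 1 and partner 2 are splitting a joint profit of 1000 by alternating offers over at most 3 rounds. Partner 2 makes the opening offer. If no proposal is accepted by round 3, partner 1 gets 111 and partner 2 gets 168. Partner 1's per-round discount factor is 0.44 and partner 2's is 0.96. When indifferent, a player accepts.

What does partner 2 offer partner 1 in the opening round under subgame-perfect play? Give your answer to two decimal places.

Round 3 (partner 2 proposes): partner 1 gets 111 if talks fail, so partner 2 offers 111 and keeps 889.
Round 2 (partner 1 proposes): partner 2 can get 889 next round, worth 0.96 × 889 = 853.44 now. Partner 1 offers 853.44 and keeps 1000 − 853.44 = 146.56.
Round 1 (partner 2 proposes): partner 1 can get 146.56 next round, worth 0.44 × 146.56 = 64.4864 now, so partner 2 offers 64.4864, keeping 935.5136.

64.49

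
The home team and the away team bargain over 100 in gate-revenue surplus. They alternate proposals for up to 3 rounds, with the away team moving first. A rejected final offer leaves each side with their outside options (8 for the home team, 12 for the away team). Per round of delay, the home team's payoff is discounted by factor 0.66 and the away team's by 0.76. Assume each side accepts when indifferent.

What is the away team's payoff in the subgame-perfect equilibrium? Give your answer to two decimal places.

Round 3 (the away team proposes): the home team gets 8 if talks fail, so the away team offers 8 and keeps 92.
Round 2 (the home team proposes): the away team can get 92 next round, worth 0.76 × 92 = 69.92 now; the home team offers that and keeps 30.08.
Round 1 (the away team proposes): the home team can get 30.08 next round, worth 0.66 × 30.08 = 19.8528 now, so the away team offers 19.8528, keeping 80.1472.

80.15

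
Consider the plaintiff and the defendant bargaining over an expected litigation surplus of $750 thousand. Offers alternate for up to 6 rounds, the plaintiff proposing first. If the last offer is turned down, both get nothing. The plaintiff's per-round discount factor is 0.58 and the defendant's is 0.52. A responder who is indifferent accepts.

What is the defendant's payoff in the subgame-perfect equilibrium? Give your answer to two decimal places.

248.68

Solve by backward induction from round 6.
Round 6 (the defendant proposes): rejection yields 0 for the plaintiff; the defendant offers 0 and keeps 750.
Round 5 (the plaintiff proposes): the defendant can get 750 next round, worth 0.52 × 750 = 390 now, so the plaintiff offers 390, keeping 360.
Round 4 (the defendant proposes): the plaintiff can get 360 next round, worth 0.58 × 360 = 208.8 now. The defendant offers 208.8 and keeps 750 − 208.8 = 541.2.
Round 3 (the plaintiff proposes): the defendant can get 541.2 next round, worth 0.52 × 541.2 = 281.424 now; the plaintiff offers that and keeps 468.576.
Round 2 (the defendant proposes): the plaintiff can get 468.576 next round, worth 0.58 × 468.576 = 271.77408 now, so the defendant offers 271.77408, keeping 478.22592.
Round 1 (the plaintiff proposes): the defendant can get 478.22592 next round, worth 0.52 × 478.22592 = 248.6774784 now, so the plaintiff offers 248.6774784, keeping 501.3225216.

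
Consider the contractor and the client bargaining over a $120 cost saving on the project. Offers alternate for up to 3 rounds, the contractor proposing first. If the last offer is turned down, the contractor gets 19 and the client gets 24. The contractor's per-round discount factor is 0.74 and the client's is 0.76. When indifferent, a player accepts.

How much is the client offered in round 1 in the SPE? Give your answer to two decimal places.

Work backward from the last round.
Round 3 (the contractor proposes): the client gets 24 if talks fail, so the contractor offers 24 and keeps 96.
Round 2 (the client proposes): the contractor can get 96 next round, worth 0.74 × 96 = 71.04 now, so the client offers 71.04, keeping 48.96.
Round 1 (the contractor proposes): the client can get 48.96 next round, worth 0.76 × 48.96 = 37.2096 now; the contractor offers that and keeps 82.7904.

37.21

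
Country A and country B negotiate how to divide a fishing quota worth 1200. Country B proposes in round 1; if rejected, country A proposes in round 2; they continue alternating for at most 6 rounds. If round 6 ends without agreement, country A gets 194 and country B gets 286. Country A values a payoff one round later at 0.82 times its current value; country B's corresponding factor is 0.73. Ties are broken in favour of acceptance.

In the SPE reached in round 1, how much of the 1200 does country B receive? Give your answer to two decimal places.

506.73

Solve by backward induction from round 6.
Round 6 (country A proposes): country B gets 286 if talks fail, so country A offers 286 and keeps 914.
Round 5 (country B proposes): country A can get 914 next round, worth 0.82 × 914 = 749.48 now, so country B offers 749.48, keeping 450.52.
Round 4 (country A proposes): country B can get 450.52 next round, worth 0.73 × 450.52 = 328.8796 now; country A offers that and keeps 871.1204.
Round 3 (country B proposes): country A can get 871.1204 next round, worth 0.82 × 871.1204 = 714.318728 now, so country B offers 714.318728, keeping 485.681272.
Round 2 (country A proposes): country B can get 485.681272 next round, worth 0.73 × 485.681272 = 354.54732856 now, so country A offers 354.54732856, keeping 845.45267144.
Round 1 (country B proposes): country A can get 845.45267144 next round, worth 0.82 × 845.45267144 = 693.2711905808 now, so country B offers 693.2711905808, keeping 506.7288094192.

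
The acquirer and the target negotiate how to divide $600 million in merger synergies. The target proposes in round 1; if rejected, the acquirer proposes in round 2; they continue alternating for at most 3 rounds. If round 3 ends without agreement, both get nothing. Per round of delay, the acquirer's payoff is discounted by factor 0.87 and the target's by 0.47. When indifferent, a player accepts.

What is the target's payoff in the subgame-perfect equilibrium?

323.34

Work backward from the last round.
Round 3 (the target proposes): the acquirer will accept anything ≥ 0, so the target offers 0 and keeps 600.
Round 2 (the acquirer proposes): the target can get 600 next round, worth 0.47 × 600 = 282 now. The acquirer offers 282 and keeps 600 − 282 = 318.
Round 1 (the target proposes): the acquirer can get 318 next round, worth 0.87 × 318 = 276.66 now, so the target offers 276.66, keeping 323.34.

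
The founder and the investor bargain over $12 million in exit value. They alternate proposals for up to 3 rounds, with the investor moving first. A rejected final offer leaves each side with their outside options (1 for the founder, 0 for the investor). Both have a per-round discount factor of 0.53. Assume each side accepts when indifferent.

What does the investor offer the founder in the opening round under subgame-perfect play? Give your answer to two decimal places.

Round 3 (the investor proposes): the founder gets 1 if talks fail, so the investor offers 1 and keeps 11.
Round 2 (the founder proposes): the investor can get 11 next round, worth 0.53 × 11 = 5.83 now, so the founder offers 5.83, keeping 6.17.
Round 1 (the investor proposes): the founder can get 6.17 next round, worth 0.53 × 6.17 = 3.2701 now. The investor offers 3.2701 and keeps 12 − 3.2701 = 8.7299.

3.27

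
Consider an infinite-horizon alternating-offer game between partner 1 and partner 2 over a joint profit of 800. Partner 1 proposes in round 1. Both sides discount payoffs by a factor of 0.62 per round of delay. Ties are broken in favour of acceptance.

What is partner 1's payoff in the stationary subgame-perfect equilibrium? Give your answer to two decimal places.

493.83

In a stationary SPE each proposer offers the other exactly their discounted continuation value.
If partner 1 keeps x when proposing and partner 2 keeps y when proposing, then x = 800 − 0.62y and y = 800 − 0.62x.
Solving: x = 800(1 − 0.62) / (1 − 0.62·0.62) = 304 / 0.6156 ≈ 493.8272.
Partner 2 gets 800 − 493.8272 ≈ 306.1728.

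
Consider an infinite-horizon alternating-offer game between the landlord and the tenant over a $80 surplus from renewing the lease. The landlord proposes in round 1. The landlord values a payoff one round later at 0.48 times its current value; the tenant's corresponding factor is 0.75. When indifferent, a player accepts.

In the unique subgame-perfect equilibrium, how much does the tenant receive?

When the landlord proposes, the tenant accepts any offer worth at least 0.75 times what the tenant would get by proposing next round; and vice versa.
This gives x = 80 − 0.75y and y = 80 − 0.48x, where x and y are each side's share when it proposes.
Hence (1 − 0.75·0.48)x = 80(1 − 0.75), i.e. 0.64·x = 20.
x = 31.25; the tenant's share is 80 − x = 48.75.

48.75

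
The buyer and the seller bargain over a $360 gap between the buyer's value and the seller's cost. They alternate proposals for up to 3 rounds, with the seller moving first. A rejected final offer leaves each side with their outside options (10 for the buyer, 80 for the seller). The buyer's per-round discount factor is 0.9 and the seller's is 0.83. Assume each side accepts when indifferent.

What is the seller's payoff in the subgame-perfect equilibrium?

297.45

Round 3 (the seller proposes): the buyer gets 10 if talks fail, so the seller offers 10 and keeps 350.
Round 2 (the buyer proposes): the seller can get 350 next round, worth 0.83 × 350 = 290.5 now; the buyer offers that and keeps 69.5.
Round 1 (the seller proposes): the buyer can get 69.5 next round, worth 0.9 × 69.5 = 62.55 now; the seller offers that and keeps 297.45.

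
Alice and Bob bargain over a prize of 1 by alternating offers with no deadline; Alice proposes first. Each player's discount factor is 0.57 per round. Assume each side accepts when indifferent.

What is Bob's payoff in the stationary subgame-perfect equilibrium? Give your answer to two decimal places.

0.36

When Alice proposes, Bob accepts any offer worth at least 0.57 times what Bob would get by proposing next round; and vice versa.
This gives x = 1 − 0.57y and y = 1 − 0.57x, where x and y are each side's share when it proposes.
Hence (1 − 0.57·0.57)x = 1(1 − 0.57), i.e. 0.6751·x = 0.43.
x ≈ 0.6369; Bob's share is 1 − x ≈ 0.3631.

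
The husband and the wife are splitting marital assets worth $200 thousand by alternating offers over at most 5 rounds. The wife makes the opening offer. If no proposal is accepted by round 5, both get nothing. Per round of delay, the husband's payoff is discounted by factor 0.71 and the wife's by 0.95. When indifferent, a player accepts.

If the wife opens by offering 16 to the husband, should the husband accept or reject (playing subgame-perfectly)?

Work out the husband's continuation value if the offer is rejected.
Round 5 (the wife proposes): the husband will accept anything ≥ 0, so the wife offers 0 and keeps 200.
Round 4 (the husband proposes): the wife can get 200 next round, worth 0.95 × 200 = 190 now, so the husband offers 190, keeping 10.
Round 3 (the wife proposes): the husband can get 10 next round, worth 0.71 × 10 = 7.1 now; the wife offers that and keeps 192.9.
Round 2 (the husband proposes): the wife can get 192.9 next round, worth 0.95 × 192.9 = 183.255 now, so the husband offers 183.255, keeping 16.745.
So by rejecting in round 1, the husband gets 16.745 next round, worth 0.71 × 16.745 = 11.88895 now.
Offer 16 ≥ 11.88895, so the husband accepts.

Accept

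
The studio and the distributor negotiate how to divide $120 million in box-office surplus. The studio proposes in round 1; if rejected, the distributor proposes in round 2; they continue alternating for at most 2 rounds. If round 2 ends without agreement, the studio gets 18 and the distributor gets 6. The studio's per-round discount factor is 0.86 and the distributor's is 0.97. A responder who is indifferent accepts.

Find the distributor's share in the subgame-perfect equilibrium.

Round 2 (the distributor proposes): the studio gets 18 if talks fail, so the distributor offers 18 and keeps 102.
Round 1 (the studio proposes): the distributor can get 102 next round, worth 0.97 × 102 = 98.94 now, so the studio offers 98.94, keeping 21.06.

98.94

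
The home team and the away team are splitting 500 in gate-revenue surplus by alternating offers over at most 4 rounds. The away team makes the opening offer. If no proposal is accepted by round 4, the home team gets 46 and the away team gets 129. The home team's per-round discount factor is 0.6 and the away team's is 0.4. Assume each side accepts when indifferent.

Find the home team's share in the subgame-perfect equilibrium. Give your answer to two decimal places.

Solve by backward induction from round 4.
Round 4 (the home team proposes): the away team gets 129 if talks fail, so the home team offers 129 and keeps 371.
Round 3 (the away team proposes): the home team can get 371 next round, worth 0.6 × 371 = 222.6 now; the away team offers that and keeps 277.4.
Round 2 (the home team proposes): the away team can get 277.4 next round, worth 0.4 × 277.4 = 110.96 now. The home team offers 110.96 and keeps 500 − 110.96 = 389.04.
Round 1 (the away team proposes): the home team can get 389.04 next round, worth 0.6 × 389.04 = 233.424 now, so the away team offers 233.424, keeping 266.576.

233.42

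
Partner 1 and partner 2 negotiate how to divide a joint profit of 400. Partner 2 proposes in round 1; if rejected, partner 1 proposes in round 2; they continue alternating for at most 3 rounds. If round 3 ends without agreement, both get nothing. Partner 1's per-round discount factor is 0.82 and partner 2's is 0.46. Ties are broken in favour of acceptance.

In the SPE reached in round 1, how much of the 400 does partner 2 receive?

222.88

By backward induction:
Round 3 (partner 2 proposes): rejection yields 0 for partner 1; partner 2 offers 0 and keeps 400.
Round 2 (partner 1 proposes): partner 2 can get 400 next round, worth 0.46 × 400 = 184 now, so partner 1 offers 184, keeping 216.
Round 1 (partner 2 proposes): partner 1 can get 216 next round, worth 0.82 × 216 = 177.12 now; partner 2 offers that and keeps 222.88.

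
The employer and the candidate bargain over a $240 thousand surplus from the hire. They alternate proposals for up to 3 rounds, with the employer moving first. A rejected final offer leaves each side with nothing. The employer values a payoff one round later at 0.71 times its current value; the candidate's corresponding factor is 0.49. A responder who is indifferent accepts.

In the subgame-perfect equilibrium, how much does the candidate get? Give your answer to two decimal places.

34.10

Round 3 (the employer proposes): the candidate will accept anything ≥ 0, so the employer offers 0 and keeps 240.
Round 2 (the candidate proposes): the employer can get 240 next round, worth 0.71 × 240 = 170.4 now. The candidate offers 170.4 and keeps 240 − 170.4 = 69.6.
Round 1 (the employer proposes): the candidate can get 69.6 next round, worth 0.49 × 69.6 = 34.104 now; the employer offers that and keeps 205.896.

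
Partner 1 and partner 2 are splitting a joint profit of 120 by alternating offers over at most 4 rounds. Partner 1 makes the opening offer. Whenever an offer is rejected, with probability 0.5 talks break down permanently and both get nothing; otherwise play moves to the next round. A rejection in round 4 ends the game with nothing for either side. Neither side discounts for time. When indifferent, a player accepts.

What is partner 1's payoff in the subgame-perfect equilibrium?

75

Round 4 (partner 2 proposes): partner 1 will accept anything ≥ 0, so partner 2 offers 0 and keeps 120.
Round 3 (partner 1 proposes): rejecting gives partner 2 an expected 0.5 × 120 = 60; partner 1 offers that and keeps 60.
Round 2 (partner 2 proposes): rejecting gives partner 1 an expected 0.5 × 60 = 30; partner 2 offers that and keeps 90.
Round 1 (partner 1 proposes): rejecting gives partner 2 an expected 0.5 × 90 = 45, so partner 1 offers 45, keeping 75.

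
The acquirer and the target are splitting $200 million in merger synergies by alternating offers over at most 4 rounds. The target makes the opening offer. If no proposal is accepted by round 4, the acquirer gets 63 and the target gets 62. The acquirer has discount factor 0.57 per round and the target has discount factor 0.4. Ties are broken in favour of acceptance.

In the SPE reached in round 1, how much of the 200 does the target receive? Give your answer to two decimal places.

113.67

By backward induction:
Round 4 (the acquirer proposes): the target gets 62 if talks fail, so the acquirer offers 62 and keeps 138.
Round 3 (the target proposes): the acquirer can get 138 next round, worth 0.57 × 138 = 78.66 now; the target offers that and keeps 121.34.
Round 2 (the acquirer proposes): the target can get 121.34 next round, worth 0.4 × 121.34 = 48.536 now, so the acquirer offers 48.536, keeping 151.464.
Round 1 (the target proposes): the acquirer can get 151.464 next round, worth 0.57 × 151.464 = 86.33448 now. The target offers 86.33448 and keeps 200 − 86.33448 = 113.66552.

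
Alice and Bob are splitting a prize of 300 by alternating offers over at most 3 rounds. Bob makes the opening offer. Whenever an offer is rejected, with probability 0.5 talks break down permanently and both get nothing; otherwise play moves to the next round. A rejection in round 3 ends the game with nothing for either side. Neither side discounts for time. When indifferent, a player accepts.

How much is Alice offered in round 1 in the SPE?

75

Round 3 (Bob proposes): Alice will accept anything ≥ 0, so Bob offers 0 and keeps 300.
Round 2 (Alice proposes): rejecting gives Bob an expected 0.5 × 300 = 150. Alice offers 150 and keeps 300 − 150 = 150.
Round 1 (Bob proposes): rejecting gives Alice an expected 0.5 × 150 = 75, so Bob offers 75, keeping 225.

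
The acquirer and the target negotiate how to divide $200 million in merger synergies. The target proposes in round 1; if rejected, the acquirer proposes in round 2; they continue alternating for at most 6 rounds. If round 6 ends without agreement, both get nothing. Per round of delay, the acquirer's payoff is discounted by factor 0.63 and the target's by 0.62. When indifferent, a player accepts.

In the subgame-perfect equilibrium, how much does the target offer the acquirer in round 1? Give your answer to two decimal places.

85.81

Round 6 (the acquirer proposes): rejection yields 0 for the target; the acquirer offers 0 and keeps 200.
Round 5 (the target proposes): the acquirer can get 200 next round, worth 0.63 × 200 = 126 now; the target offers that and keeps 74.
Round 4 (the acquirer proposes): the target can get 74 next round, worth 0.62 × 74 = 45.88 now. The acquirer offers 45.88 and keeps 200 − 45.88 = 154.12.
Round 3 (the target proposes): the acquirer can get 154.12 next round, worth 0.63 × 154.12 = 97.0956 now. The target offers 97.0956 and keeps 200 − 97.0956 = 102.9044.
Round 2 (the acquirer proposes): the target can get 102.9044 next round, worth 0.62 × 102.9044 = 63.800728 now. The acquirer offers 63.800728 and keeps 200 − 63.800728 = 136.199272.
Round 1 (the target proposes): the acquirer can get 136.199272 next round, worth 0.63 × 136.199272 = 85.80554136 now, so the target offers 85.80554136, keeping 114.19445864.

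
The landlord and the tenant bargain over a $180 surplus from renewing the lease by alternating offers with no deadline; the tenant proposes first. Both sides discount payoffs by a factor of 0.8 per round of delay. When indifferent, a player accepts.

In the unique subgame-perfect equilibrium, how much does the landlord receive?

80

Let x be the tenant's share when the tenant proposes and y be the landlord's share when the landlord proposes.
The landlord accepts iff offered ≥ 0.8·y, so x = 180 − 0.8y. Symmetrically y = 180 − 0.8x.
Substituting: x = 180 − 0.8(180 − 0.8x), giving x(1 − 0.8·0.8) = 180(1 − 0.8).
So x = 180 × 0.2 / 0.36 = 100, and the landlord receives 180 − x = 80.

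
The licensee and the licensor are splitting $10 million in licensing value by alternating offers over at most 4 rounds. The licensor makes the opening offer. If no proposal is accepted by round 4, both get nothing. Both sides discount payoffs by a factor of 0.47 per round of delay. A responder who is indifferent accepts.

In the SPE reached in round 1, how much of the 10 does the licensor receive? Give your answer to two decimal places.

By backward induction:
Round 4 (the licensee proposes): the licensor will accept anything ≥ 0, so the licensee offers 0 and keeps 10.
Round 3 (the licensor proposes): the licensee can get 10 next round, worth 0.47 × 10 = 4.7 now; the licensor offers that and keeps 5.3.
Round 2 (the licensee proposes): the licensor can get 5.3 next round, worth 0.47 × 5.3 = 2.491 now; the licensee offers that and keeps 7.509.
Round 1 (the licensor proposes): the licensee can get 7.509 next round, worth 0.47 × 7.509 = 3.52923 now, so the licensor offers 3.52923, keeping 6.47077.

6.47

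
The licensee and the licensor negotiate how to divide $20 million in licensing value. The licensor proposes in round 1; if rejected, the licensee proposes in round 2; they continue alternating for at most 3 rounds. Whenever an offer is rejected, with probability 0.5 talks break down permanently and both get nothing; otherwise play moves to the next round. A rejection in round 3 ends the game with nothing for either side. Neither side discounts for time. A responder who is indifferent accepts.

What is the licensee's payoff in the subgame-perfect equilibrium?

Round 3 (the licensor proposes): rejection yields 0 for the licensee; the licensor offers 0 and keeps 20.
Round 2 (the licensee proposes): rejecting gives the licensor an expected 0.5 × 20 = 10, so the licensee offers 10, keeping 10.
Round 1 (the licensor proposes): rejecting gives the licensee an expected 0.5 × 10 = 5, so the licensor offers 5, keeping 15.

5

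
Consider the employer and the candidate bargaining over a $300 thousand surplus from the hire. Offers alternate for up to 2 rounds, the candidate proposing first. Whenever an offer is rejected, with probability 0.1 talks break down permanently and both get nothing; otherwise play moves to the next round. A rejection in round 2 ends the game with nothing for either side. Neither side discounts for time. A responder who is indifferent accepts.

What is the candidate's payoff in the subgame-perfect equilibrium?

30

By backward induction:
Round 2 (the employer proposes): rejection yields 0 for the candidate; the employer offers 0 and keeps 300.
Round 1 (the candidate proposes): rejecting gives the employer an expected 0.9 × 300 = 270, so the candidate offers 270, keeping 30.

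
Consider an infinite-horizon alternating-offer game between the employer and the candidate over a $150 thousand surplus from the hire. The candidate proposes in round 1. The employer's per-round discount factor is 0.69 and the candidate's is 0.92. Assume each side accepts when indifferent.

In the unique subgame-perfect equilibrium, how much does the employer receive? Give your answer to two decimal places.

In a stationary SPE each proposer offers the other exactly their discounted continuation value.
If the candidate keeps x when proposing and the employer keeps y when proposing, then x = 150 − 0.69y and y = 150 − 0.92x.
Solving: x = 150(1 − 0.69) / (1 − 0.92·0.69) = 46.5 / 0.3652 ≈ 127.3275.
The employer gets 150 − 127.3275 ≈ 22.6725.

22.67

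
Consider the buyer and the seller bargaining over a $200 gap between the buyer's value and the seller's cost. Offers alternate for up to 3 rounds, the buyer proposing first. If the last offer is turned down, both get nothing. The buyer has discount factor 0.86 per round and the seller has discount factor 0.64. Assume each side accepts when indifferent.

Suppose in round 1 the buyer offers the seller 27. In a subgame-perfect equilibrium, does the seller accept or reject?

Accept

Round 3 (the buyer proposes): the seller will accept anything ≥ 0, so the buyer offers 0 and keeps 200.
Round 2 (the seller proposes): the buyer can get 200 next round, worth 0.86 × 200 = 172 now; the seller offers that and keeps 28.
So by rejecting in round 1, the seller gets 28 next round, worth 0.64 × 28 = 17.92 now.
Offer 27 ≥ 17.92, so the seller accepts.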